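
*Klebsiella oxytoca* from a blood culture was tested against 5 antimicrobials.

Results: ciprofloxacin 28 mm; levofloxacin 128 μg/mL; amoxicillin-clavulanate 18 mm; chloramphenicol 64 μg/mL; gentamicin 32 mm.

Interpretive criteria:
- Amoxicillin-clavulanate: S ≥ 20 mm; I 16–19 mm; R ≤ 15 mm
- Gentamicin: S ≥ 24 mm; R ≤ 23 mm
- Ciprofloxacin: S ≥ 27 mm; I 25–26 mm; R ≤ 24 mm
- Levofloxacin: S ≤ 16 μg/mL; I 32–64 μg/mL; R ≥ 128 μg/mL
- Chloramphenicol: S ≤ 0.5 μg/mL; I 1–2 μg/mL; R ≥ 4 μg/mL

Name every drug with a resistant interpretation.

levofloxacin, chloramphenicol

Ciprofloxacin: 28 mm is ≥ 27 mm → Susceptible
Levofloxacin 128 μg/mL: ≥ 128 μg/mL ⇒ R
Amoxicillin-clavulanate 18 mm: in 16–19 mm → I
Chloramphenicol (64 μg/mL) ≥ 4 μg/mL ⇒ R
Gentamicin 32 mm: ≥ 24 mm → susceptible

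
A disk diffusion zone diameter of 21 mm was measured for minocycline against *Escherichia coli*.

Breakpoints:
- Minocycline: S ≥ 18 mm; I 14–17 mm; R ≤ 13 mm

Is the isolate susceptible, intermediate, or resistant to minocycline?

Minocycline: 21 mm is ≥ 18 mm — susceptible

Susceptible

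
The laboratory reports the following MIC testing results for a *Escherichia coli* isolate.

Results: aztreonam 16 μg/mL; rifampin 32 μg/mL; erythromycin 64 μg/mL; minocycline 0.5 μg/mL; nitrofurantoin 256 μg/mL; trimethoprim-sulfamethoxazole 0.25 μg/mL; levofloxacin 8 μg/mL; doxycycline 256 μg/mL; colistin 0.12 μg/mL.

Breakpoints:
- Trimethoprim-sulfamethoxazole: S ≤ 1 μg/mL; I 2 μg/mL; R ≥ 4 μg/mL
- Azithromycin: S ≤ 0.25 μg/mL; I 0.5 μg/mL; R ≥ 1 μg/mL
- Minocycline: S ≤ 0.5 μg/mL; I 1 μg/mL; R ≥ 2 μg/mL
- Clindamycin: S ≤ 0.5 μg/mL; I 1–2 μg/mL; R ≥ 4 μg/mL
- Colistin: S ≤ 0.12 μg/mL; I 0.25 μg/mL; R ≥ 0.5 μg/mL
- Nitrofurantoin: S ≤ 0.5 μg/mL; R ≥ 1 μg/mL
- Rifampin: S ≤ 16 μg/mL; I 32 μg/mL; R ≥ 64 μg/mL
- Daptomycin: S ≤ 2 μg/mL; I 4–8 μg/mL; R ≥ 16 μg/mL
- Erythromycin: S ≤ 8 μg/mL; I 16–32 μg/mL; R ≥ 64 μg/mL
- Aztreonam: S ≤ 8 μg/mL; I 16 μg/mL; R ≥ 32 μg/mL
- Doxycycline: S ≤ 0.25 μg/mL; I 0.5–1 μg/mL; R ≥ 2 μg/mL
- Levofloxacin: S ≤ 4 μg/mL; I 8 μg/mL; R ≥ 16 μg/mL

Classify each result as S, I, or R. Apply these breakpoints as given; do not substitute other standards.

Aztreonam (16 μg/mL) = 16 μg/mL ⇒ I
Rifampin (32 μg/mL) = 32 μg/mL — intermediate
Erythromycin 64 μg/mL: ≥ 64 μg/mL — R
Minocycline (0.5 μg/mL) ≤ 0.5 μg/mL ⇒ Susceptible
Nitrofurantoin (256 μg/mL) ≥ 1 μg/mL — Resistant
Trimethoprim-sulfamethoxazole: 0.25 μg/mL is ≤ 1 μg/mL → susceptible
Levofloxacin (8 μg/mL) = 8 μg/mL ⇒ I
Doxycycline: 256 μg/mL is ≥ 2 μg/mL ⇒ resistant
Colistin 0.12 μg/mL: ≤ 0.12 μg/mL — S

I, I, R, S, R, S, I, R, S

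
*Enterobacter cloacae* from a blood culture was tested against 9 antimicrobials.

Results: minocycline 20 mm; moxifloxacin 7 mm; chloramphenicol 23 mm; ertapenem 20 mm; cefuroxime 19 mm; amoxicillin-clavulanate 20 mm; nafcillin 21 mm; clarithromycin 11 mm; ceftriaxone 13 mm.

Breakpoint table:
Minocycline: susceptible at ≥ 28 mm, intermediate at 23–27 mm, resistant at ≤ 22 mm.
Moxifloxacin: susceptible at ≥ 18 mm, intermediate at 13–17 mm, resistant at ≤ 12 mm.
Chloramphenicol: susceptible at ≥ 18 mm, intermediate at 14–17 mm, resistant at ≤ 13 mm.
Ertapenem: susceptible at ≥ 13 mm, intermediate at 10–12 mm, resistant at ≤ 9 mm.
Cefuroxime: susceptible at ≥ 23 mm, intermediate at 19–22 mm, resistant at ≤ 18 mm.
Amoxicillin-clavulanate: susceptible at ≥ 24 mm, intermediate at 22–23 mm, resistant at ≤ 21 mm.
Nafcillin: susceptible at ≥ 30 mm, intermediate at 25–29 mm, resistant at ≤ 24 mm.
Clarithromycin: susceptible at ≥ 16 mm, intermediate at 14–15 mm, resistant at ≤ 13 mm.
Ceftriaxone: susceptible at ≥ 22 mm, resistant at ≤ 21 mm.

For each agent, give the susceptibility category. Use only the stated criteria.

R, R, S, S, I, R, R, R, R

Minocycline (20 mm) ≤ 22 mm → resistant
Moxifloxacin: 7 mm is ≤ 12 mm → R
Chloramphenicol: 23 mm is ≥ 18 mm — Susceptible
Ertapenem (20 mm) ≥ 13 mm → susceptible
Cefuroxime: 19 mm is in 19–22 mm — intermediate
Amoxicillin-clavulanate: 20 mm is ≤ 21 mm — R
Nafcillin (21 mm) ≤ 24 mm ⇒ resistant
Clarithromycin 11 mm: ≤ 13 mm ⇒ R
Ceftriaxone 13 mm: ≤ 21 mm → resistant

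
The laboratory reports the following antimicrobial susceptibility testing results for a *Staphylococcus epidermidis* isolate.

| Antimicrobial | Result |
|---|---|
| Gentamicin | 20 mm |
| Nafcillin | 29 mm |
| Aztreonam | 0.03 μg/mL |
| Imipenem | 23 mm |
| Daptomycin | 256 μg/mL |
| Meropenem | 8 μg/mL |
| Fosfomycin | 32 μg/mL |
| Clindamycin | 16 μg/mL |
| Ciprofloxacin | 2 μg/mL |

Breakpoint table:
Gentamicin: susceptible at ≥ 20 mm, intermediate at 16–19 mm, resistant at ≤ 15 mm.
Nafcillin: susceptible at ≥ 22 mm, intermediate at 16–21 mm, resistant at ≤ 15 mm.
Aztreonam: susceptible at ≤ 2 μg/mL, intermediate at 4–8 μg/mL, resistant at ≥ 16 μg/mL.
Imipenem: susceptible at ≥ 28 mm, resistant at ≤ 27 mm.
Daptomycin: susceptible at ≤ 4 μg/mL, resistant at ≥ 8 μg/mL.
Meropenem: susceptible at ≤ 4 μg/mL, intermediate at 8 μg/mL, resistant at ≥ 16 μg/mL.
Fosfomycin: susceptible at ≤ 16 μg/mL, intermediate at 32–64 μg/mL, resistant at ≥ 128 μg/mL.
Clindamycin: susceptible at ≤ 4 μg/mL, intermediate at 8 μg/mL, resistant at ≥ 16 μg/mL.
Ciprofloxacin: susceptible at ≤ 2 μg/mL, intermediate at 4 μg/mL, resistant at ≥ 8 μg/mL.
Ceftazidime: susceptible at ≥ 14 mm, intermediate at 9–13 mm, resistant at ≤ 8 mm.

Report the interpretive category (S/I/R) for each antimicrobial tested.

Gentamicin 20 mm: ≥ 20 mm → susceptible
Nafcillin: 29 mm is ≥ 22 mm ⇒ S
Aztreonam: 0.03 μg/mL is ≤ 2 μg/mL → S
Imipenem: 23 mm is ≤ 27 mm — resistant
Daptomycin: 256 μg/mL is ≥ 8 μg/mL — R
Meropenem 8 μg/mL: = 8 μg/mL ⇒ I
Fosfomycin (32 μg/mL) in 32–64 μg/mL — Intermediate
Clindamycin 16 μg/mL: ≥ 16 μg/mL → Resistant
Ciprofloxacin: 2 μg/mL is ≤ 2 μg/mL — susceptible

S, S, S, R, R, I, I, R, S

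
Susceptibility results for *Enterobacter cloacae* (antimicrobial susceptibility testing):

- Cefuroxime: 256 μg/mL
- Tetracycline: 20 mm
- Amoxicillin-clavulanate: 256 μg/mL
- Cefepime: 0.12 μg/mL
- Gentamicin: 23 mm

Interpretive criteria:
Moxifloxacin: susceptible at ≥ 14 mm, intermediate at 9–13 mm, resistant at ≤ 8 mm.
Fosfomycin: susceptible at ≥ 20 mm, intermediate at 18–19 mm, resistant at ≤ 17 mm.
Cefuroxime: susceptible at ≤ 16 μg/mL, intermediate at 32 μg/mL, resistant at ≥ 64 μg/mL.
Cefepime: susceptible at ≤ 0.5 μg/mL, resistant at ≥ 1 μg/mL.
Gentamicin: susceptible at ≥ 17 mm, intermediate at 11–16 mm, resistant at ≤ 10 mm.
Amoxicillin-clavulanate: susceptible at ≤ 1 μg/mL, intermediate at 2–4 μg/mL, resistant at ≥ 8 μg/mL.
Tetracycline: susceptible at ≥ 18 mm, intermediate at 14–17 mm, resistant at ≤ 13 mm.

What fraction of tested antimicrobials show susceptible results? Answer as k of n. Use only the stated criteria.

Cefuroxime 256 μg/mL: ≥ 64 μg/mL ⇒ R
Tetracycline: 20 mm is ≥ 18 mm — susceptible
Amoxicillin-clavulanate: 256 μg/mL is ≥ 8 μg/mL ⇒ Resistant
Cefepime 0.12 μg/mL: ≤ 0.5 μg/mL ⇒ S
Gentamicin (23 mm) ≥ 17 mm — S
Susceptible: 3/5

3 of 5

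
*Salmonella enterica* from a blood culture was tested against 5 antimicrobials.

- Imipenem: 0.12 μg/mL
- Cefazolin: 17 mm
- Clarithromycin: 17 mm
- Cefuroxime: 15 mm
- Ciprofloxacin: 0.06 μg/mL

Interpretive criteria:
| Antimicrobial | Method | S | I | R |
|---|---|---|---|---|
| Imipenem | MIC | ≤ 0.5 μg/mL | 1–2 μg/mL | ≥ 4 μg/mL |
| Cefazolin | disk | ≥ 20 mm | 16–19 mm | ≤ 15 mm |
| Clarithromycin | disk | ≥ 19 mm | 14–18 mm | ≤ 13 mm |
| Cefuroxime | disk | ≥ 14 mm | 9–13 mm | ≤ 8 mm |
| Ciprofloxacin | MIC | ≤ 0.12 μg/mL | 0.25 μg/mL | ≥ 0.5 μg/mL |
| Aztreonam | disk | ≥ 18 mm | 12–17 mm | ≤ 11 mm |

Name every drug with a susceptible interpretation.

imipenem, cefuroxime, ciprofloxacin

Imipenem: 0.12 μg/mL is ≤ 0.5 μg/mL → Susceptible
Cefazolin (17 mm) in 16–19 mm ⇒ Intermediate
Clarithromycin 17 mm: in 14–18 mm ⇒ I
Cefuroxime: 15 mm is ≥ 14 mm — susceptible
Ciprofloxacin 0.06 μg/mL: ≤ 0.12 μg/mL → Susceptible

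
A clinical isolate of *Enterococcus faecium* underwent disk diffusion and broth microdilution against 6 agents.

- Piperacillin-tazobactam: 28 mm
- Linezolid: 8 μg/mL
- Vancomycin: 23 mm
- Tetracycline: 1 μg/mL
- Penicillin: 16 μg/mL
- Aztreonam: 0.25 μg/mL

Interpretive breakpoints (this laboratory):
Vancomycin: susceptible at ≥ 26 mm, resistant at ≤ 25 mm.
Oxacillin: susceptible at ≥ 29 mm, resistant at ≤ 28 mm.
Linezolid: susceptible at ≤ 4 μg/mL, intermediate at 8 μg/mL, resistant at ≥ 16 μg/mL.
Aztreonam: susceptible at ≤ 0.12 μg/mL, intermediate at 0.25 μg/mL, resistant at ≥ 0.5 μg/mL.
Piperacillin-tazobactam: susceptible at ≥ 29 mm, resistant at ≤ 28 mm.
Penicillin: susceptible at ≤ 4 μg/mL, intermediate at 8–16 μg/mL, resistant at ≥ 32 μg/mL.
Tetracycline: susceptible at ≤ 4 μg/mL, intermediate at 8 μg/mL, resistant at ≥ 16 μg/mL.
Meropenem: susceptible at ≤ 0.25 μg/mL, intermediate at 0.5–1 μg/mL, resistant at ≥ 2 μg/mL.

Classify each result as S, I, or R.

Piperacillin-tazobactam: 28 mm is ≤ 28 mm — R
Linezolid 8 μg/mL: = 8 μg/mL → Intermediate
Vancomycin (23 mm) ≤ 25 mm — resistant
Tetracycline: 1 μg/mL is ≤ 4 μg/mL → Susceptible
Penicillin (16 μg/mL) in 8–16 μg/mL ⇒ Intermediate
Aztreonam: 0.25 μg/mL is = 0.25 μg/mL ⇒ I

R, I, R, S, I, I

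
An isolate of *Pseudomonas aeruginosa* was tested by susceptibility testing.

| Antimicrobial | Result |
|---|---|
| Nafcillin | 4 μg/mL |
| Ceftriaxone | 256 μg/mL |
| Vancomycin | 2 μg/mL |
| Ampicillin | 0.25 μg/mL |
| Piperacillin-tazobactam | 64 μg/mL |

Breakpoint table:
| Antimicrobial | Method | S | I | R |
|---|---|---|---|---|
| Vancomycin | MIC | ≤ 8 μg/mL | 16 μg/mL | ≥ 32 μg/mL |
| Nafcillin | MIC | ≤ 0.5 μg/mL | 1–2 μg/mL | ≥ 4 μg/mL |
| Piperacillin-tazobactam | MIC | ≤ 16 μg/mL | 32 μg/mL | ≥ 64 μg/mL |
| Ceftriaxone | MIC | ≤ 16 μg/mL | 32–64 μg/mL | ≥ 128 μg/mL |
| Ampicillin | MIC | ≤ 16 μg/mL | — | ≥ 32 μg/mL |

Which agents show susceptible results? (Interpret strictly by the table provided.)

vancomycin, ampicillin

Nafcillin (4 μg/mL) ≥ 4 μg/mL → Resistant
Ceftriaxone: 256 μg/mL is ≥ 128 μg/mL — Resistant
Vancomycin 2 μg/mL: ≤ 8 μg/mL ⇒ susceptible
Ampicillin: 0.25 μg/mL is ≤ 16 μg/mL → susceptible
Piperacillin-tazobactam (64 μg/mL) ≥ 64 μg/mL — R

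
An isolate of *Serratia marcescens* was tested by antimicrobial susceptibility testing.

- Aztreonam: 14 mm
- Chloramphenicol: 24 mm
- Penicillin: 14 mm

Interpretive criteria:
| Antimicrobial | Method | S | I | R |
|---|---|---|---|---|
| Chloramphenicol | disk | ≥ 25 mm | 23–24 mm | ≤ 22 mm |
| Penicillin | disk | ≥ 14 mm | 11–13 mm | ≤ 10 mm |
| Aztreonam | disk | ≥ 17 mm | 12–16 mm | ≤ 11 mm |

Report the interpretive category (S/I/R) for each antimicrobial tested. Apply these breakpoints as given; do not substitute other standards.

I, I, S

Aztreonam: 14 mm is in 12–16 mm ⇒ intermediate
Chloramphenicol: 24 mm is in 23–24 mm ⇒ intermediate
Penicillin: 14 mm is ≥ 14 mm → susceptible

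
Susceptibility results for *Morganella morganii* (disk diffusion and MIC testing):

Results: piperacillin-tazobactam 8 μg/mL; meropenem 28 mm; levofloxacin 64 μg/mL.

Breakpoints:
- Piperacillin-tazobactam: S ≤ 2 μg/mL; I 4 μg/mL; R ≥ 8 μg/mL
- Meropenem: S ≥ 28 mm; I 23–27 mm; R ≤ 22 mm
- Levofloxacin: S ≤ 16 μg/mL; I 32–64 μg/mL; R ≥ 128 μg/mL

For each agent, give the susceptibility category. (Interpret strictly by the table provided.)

Piperacillin-tazobactam: 8 μg/mL is ≥ 8 μg/mL — R
Meropenem: 28 mm is ≥ 28 mm → Susceptible
Levofloxacin (64 μg/mL) in 32–64 μg/mL ⇒ Intermediate

R, S, I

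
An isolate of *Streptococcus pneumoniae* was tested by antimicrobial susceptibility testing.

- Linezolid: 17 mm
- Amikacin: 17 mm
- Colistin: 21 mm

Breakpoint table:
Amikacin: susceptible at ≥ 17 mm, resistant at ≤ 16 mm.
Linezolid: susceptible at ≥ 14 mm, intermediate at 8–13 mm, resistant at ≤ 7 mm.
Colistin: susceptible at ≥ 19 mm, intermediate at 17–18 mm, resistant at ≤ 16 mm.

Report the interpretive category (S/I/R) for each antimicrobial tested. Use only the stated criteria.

S, S, S

Linezolid (17 mm) ≥ 14 mm → susceptible
Amikacin (17 mm) ≥ 17 mm ⇒ S
Colistin: 21 mm is ≥ 19 mm → susceptible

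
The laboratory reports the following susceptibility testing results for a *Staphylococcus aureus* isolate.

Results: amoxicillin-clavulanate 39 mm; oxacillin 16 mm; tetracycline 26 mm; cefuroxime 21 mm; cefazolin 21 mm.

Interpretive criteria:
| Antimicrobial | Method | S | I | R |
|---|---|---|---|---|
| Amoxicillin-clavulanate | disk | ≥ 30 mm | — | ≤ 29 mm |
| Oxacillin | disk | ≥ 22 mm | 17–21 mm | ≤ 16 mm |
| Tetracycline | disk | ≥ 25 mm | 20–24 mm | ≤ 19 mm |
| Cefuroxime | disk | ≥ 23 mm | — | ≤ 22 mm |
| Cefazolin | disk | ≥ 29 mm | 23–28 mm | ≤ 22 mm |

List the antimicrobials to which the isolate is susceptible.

amoxicillin-clavulanate, tetracycline

Amoxicillin-clavulanate 39 mm: ≥ 30 mm — S
Oxacillin 16 mm: ≤ 16 mm ⇒ Resistant
Tetracycline 26 mm: ≥ 25 mm → S
Cefuroxime 21 mm: ≤ 22 mm — Resistant
Cefazolin (21 mm) ≤ 22 mm — Resistant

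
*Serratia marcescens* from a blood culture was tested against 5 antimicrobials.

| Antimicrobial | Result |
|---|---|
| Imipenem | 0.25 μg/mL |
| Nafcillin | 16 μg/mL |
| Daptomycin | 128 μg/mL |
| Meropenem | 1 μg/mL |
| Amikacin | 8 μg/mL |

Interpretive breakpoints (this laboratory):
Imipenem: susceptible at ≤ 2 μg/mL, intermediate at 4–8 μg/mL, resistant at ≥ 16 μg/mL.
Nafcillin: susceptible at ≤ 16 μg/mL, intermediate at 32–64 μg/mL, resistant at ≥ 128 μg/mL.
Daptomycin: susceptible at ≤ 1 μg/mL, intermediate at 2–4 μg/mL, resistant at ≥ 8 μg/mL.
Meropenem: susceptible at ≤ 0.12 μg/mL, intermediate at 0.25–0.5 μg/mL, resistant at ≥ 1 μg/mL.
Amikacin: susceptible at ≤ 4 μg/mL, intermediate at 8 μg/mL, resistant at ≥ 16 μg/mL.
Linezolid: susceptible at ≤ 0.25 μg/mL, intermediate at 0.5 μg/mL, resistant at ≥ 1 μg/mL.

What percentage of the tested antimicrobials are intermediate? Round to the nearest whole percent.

Imipenem 0.25 μg/mL: ≤ 2 μg/mL → S
Nafcillin: 16 μg/mL is ≤ 16 μg/mL ⇒ S
Daptomycin 128 μg/mL: ≥ 8 μg/mL ⇒ Resistant
Meropenem 1 μg/mL: ≥ 1 μg/mL — Resistant
Amikacin: 8 μg/mL is = 8 μg/mL ⇒ I
Intermediate: 1/5

20%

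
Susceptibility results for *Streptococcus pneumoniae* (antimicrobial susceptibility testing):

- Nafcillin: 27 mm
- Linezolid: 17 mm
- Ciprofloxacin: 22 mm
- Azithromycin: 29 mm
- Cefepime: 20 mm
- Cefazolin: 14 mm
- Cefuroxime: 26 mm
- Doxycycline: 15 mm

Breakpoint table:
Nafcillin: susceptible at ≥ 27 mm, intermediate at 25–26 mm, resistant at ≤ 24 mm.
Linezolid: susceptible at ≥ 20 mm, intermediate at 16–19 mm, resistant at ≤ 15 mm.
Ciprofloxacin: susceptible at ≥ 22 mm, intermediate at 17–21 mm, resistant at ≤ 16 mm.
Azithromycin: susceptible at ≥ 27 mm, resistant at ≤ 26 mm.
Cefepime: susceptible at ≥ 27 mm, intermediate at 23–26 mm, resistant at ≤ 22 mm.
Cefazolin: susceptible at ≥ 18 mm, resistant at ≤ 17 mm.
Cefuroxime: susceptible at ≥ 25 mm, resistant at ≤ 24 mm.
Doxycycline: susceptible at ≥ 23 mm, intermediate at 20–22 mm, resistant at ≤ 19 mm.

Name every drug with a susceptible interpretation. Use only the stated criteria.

Nafcillin (27 mm) ≥ 27 mm — Susceptible
Linezolid 17 mm: in 16–19 mm ⇒ Intermediate
Ciprofloxacin 22 mm: ≥ 22 mm — Susceptible
Azithromycin: 29 mm is ≥ 27 mm — S
Cefepime 20 mm: ≤ 22 mm ⇒ Resistant
Cefazolin (14 mm) ≤ 17 mm ⇒ R
Cefuroxime: 26 mm is ≥ 25 mm → susceptible
Doxycycline (15 mm) ≤ 19 mm ⇒ Resistant

nafcillin, ciprofloxacin, azithromycin, cefuroxime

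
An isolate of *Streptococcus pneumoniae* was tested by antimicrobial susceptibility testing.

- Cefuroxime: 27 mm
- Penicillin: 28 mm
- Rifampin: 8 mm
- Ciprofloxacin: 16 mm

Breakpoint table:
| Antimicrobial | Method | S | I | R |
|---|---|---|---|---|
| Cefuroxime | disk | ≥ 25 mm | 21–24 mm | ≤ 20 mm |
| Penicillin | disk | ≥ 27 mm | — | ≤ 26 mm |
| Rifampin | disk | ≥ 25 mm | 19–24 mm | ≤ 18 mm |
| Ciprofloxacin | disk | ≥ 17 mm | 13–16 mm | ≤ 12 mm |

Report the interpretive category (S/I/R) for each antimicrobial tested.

Cefuroxime (27 mm) ≥ 25 mm ⇒ S
Penicillin: 28 mm is ≥ 27 mm → Susceptible
Rifampin: 8 mm is ≤ 18 mm ⇒ Resistant
Ciprofloxacin 16 mm: in 13–16 mm ⇒ I

S, S, R, I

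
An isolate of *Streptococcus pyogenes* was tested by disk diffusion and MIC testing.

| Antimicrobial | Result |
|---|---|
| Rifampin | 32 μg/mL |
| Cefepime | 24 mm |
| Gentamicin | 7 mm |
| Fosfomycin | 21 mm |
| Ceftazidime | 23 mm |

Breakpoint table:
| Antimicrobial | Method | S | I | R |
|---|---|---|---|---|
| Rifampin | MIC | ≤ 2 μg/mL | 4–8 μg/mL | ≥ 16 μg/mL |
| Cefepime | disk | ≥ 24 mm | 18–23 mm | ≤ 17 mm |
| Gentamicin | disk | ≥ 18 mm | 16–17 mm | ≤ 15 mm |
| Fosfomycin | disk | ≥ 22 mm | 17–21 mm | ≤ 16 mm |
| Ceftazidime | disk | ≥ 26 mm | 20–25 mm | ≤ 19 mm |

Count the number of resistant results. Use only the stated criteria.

2

Rifampin 32 μg/mL: ≥ 16 μg/mL → Resistant
Cefepime 24 mm: ≥ 24 mm ⇒ S
Gentamicin (7 mm) ≤ 15 mm → resistant
Fosfomycin: 21 mm is in 17–21 mm ⇒ Intermediate
Ceftazidime (23 mm) in 20–25 mm ⇒ I
Resistant: 2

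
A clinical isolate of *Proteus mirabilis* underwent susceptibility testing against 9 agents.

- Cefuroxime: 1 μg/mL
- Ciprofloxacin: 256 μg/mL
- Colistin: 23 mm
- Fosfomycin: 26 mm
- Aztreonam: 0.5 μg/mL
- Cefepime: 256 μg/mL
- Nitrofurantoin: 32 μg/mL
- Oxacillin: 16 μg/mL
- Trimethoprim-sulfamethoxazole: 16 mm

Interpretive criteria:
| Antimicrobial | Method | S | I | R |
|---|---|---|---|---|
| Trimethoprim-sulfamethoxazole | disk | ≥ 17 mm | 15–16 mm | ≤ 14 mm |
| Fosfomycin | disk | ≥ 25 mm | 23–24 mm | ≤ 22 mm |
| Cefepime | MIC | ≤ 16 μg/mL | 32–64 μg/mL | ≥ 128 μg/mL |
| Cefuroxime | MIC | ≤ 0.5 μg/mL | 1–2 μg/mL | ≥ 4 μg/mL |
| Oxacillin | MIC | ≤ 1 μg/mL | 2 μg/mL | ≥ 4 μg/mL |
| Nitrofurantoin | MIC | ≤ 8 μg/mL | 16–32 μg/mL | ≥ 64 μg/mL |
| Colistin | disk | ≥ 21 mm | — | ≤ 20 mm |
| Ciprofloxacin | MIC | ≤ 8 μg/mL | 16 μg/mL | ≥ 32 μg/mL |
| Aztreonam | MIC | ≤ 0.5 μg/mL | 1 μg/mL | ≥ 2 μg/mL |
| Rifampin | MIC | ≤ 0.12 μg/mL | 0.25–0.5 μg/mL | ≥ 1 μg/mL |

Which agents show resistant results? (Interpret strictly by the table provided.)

ciprofloxacin, cefepime, oxacillin

Cefuroxime (1 μg/mL) in 1–2 μg/mL ⇒ intermediate
Ciprofloxacin 256 μg/mL: ≥ 32 μg/mL ⇒ Resistant
Colistin (23 mm) ≥ 21 mm — Susceptible
Fosfomycin: 26 mm is ≥ 25 mm ⇒ susceptible
Aztreonam 0.5 μg/mL: ≤ 0.5 μg/mL ⇒ Susceptible
Cefepime (256 μg/mL) ≥ 128 μg/mL ⇒ R
Nitrofurantoin (32 μg/mL) in 16–32 μg/mL → intermediate
Oxacillin: 16 μg/mL is ≥ 4 μg/mL ⇒ Resistant
Trimethoprim-sulfamethoxazole: 16 mm is in 15–16 mm → Intermediate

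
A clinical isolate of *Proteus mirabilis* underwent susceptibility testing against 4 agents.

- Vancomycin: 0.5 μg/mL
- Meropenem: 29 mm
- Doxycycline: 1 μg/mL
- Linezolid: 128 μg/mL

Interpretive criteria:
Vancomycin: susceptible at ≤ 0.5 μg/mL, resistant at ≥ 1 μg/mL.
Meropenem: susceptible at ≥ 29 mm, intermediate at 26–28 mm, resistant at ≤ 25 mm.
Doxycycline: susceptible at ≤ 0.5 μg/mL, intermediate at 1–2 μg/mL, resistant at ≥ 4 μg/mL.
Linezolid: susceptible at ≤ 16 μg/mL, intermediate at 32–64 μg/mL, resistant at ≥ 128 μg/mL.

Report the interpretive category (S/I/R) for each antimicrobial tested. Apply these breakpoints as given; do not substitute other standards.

S, S, I, R

Vancomycin: 0.5 μg/mL is ≤ 0.5 μg/mL → susceptible
Meropenem 29 mm: ≥ 29 mm → Susceptible
Doxycycline: 1 μg/mL is in 1–2 μg/mL → I
Linezolid 128 μg/mL: ≥ 128 μg/mL → resistant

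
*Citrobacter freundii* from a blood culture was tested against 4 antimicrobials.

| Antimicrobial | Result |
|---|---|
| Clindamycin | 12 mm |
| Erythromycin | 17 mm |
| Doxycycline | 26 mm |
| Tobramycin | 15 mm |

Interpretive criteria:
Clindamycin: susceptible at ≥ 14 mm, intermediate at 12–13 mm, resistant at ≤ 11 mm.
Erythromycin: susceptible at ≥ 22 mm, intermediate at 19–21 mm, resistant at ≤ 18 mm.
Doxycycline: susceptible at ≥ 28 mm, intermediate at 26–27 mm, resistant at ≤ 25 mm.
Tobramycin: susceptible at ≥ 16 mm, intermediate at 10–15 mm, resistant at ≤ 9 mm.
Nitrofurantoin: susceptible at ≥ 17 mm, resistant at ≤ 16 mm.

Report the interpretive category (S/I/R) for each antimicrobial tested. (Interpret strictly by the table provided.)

Clindamycin 12 mm: in 12–13 mm ⇒ Intermediate
Erythromycin: 17 mm is ≤ 18 mm → resistant
Doxycycline 26 mm: in 26–27 mm → I
Tobramycin (15 mm) in 10–15 mm → Intermediate

I, R, I, I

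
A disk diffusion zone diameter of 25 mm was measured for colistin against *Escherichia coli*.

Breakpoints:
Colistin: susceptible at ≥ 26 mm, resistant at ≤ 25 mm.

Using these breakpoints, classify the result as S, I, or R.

Colistin: 25 mm is ≤ 25 mm — R

Resistant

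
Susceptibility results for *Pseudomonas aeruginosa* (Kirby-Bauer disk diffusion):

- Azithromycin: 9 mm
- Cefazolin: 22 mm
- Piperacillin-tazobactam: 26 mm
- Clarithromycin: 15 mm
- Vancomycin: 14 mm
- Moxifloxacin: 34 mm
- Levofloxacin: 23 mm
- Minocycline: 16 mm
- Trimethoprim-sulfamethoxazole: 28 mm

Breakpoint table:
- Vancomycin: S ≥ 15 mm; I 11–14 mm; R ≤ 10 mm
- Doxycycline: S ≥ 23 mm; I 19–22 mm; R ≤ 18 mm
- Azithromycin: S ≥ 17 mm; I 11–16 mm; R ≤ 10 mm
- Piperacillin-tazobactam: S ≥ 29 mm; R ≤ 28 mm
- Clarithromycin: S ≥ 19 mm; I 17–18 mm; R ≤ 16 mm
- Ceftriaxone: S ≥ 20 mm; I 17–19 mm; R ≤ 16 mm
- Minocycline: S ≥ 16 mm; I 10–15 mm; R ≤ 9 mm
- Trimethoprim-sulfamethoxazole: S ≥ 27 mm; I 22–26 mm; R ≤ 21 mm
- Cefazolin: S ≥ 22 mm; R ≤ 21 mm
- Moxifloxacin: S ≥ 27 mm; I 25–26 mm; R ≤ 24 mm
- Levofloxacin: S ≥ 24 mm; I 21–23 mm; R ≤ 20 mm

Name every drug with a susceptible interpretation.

cefazolin, moxifloxacin, minocycline, trimethoprim-sulfamethoxazole

Azithromycin 9 mm: ≤ 10 mm ⇒ Resistant
Cefazolin (22 mm) ≥ 22 mm ⇒ S
Piperacillin-tazobactam: 26 mm is ≤ 28 mm — R
Clarithromycin 15 mm: ≤ 16 mm — resistant
Vancomycin (14 mm) in 11–14 mm — I
Moxifloxacin 34 mm: ≥ 27 mm ⇒ S
Levofloxacin 23 mm: in 21–23 mm → Intermediate
Minocycline 16 mm: ≥ 16 mm → Susceptible
Trimethoprim-sulfamethoxazole 28 mm: ≥ 27 mm → susceptible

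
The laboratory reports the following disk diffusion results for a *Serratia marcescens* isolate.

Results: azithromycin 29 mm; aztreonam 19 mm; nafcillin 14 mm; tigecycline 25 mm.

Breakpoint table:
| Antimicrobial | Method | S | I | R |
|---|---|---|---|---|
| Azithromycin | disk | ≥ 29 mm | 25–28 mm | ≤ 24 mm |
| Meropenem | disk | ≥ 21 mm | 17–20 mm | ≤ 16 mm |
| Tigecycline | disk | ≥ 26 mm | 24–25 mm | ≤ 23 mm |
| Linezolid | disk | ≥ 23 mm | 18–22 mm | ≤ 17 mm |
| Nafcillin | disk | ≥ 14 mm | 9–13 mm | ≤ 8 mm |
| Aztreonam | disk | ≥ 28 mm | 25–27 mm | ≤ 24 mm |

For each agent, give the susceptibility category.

S, R, S, I

Azithromycin (29 mm) ≥ 29 mm — susceptible
Aztreonam (19 mm) ≤ 24 mm ⇒ Resistant
Nafcillin 14 mm: ≥ 14 mm — susceptible
Tigecycline 25 mm: in 24–25 mm → I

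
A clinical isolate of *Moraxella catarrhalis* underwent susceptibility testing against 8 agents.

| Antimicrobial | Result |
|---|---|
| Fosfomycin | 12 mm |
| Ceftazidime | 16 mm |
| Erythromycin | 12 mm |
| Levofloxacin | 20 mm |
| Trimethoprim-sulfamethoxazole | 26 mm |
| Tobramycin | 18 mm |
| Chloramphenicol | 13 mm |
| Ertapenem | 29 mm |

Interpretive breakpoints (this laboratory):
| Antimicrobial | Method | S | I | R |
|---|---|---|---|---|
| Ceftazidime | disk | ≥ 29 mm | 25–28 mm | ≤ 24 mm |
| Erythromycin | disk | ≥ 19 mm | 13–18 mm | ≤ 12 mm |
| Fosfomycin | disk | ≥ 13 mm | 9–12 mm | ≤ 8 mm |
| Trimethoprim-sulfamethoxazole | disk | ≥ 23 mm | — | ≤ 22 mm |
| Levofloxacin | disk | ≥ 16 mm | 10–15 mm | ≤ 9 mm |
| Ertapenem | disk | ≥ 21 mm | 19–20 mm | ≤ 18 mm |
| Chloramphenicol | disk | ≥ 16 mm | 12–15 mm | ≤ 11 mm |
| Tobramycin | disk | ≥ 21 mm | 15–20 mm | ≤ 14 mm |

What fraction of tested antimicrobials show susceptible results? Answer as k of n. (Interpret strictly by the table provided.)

3 of 8

Fosfomycin 12 mm: in 9–12 mm — I
Ceftazidime: 16 mm is ≤ 24 mm ⇒ Resistant
Erythromycin (12 mm) ≤ 12 mm — Resistant
Levofloxacin 20 mm: ≥ 16 mm → S
Trimethoprim-sulfamethoxazole 26 mm: ≥ 23 mm — susceptible
Tobramycin (18 mm) in 15–20 mm ⇒ I
Chloramphenicol (13 mm) in 12–15 mm — Intermediate
Ertapenem (29 mm) ≥ 21 mm ⇒ Susceptible
Susceptible: 3/8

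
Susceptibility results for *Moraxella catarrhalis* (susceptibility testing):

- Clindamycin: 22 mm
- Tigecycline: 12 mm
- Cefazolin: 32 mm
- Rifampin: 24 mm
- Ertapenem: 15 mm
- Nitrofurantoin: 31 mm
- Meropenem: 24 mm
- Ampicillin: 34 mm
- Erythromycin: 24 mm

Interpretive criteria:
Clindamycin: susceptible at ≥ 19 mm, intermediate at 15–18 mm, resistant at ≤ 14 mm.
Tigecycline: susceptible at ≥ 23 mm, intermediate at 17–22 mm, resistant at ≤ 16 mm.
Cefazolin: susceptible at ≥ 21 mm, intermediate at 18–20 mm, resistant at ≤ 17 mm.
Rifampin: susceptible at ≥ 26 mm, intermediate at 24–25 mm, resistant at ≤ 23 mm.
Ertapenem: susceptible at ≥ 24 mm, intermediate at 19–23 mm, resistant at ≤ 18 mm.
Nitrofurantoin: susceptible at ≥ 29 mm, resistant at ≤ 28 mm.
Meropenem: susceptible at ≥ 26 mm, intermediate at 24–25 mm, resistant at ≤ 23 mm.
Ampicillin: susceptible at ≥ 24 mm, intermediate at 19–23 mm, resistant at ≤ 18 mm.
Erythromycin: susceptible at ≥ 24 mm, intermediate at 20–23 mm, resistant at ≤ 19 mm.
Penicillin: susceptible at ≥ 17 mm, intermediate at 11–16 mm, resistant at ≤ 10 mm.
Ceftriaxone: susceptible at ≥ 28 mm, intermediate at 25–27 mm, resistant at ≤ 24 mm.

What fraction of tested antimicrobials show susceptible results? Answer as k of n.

Clindamycin 22 mm: ≥ 19 mm → Susceptible
Tigecycline 12 mm: ≤ 16 mm — Resistant
Cefazolin (32 mm) ≥ 21 mm → S
Rifampin 24 mm: in 24–25 mm — intermediate
Ertapenem: 15 mm is ≤ 18 mm ⇒ Resistant
Nitrofurantoin: 31 mm is ≥ 29 mm ⇒ susceptible
Meropenem (24 mm) in 24–25 mm → I
Ampicillin: 34 mm is ≥ 24 mm — susceptible
Erythromycin (24 mm) ≥ 24 mm → susceptible
Susceptible: 5/9

5 of 9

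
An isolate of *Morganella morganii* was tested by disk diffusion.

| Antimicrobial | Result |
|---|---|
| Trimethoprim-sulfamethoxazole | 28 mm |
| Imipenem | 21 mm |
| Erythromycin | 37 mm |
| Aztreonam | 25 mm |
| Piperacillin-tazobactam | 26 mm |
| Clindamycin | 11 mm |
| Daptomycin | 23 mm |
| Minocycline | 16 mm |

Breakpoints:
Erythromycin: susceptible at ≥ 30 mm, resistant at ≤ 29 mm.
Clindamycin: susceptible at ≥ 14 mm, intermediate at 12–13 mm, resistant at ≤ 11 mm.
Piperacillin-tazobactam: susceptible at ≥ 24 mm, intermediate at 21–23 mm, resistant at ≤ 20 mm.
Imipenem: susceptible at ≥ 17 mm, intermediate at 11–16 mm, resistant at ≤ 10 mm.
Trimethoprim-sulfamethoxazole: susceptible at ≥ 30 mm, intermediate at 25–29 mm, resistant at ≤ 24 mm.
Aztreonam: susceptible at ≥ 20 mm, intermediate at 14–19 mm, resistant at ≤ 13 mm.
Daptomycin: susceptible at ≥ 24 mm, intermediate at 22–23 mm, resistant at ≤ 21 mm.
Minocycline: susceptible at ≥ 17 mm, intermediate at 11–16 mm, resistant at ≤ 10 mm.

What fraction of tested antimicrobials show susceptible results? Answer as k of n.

4 of 8

Trimethoprim-sulfamethoxazole: 28 mm is in 25–29 mm → intermediate
Imipenem: 21 mm is ≥ 17 mm ⇒ Susceptible
Erythromycin 37 mm: ≥ 30 mm ⇒ S
Aztreonam (25 mm) ≥ 20 mm — susceptible
Piperacillin-tazobactam (26 mm) ≥ 24 mm → Susceptible
Clindamycin (11 mm) ≤ 11 mm — R
Daptomycin: 23 mm is in 22–23 mm → intermediate
Minocycline (16 mm) in 11–16 mm → I
Susceptible: 4/8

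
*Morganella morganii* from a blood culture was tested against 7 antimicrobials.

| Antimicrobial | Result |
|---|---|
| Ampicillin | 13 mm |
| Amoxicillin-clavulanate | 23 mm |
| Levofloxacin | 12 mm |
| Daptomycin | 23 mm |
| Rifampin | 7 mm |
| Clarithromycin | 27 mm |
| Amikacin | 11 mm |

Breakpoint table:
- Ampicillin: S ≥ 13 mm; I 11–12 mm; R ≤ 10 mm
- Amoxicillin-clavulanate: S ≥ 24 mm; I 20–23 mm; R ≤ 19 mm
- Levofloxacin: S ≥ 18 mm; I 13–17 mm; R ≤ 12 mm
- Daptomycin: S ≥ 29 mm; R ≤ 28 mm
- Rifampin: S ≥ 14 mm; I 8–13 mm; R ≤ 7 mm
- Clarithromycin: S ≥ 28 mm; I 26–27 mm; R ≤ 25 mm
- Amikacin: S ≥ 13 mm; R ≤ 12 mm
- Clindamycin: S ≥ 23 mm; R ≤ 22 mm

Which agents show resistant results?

levofloxacin, daptomycin, rifampin, amikacin

Ampicillin (13 mm) ≥ 13 mm ⇒ Susceptible
Amoxicillin-clavulanate 23 mm: in 20–23 mm — Intermediate
Levofloxacin: 12 mm is ≤ 12 mm ⇒ Resistant
Daptomycin: 23 mm is ≤ 28 mm ⇒ Resistant
Rifampin: 7 mm is ≤ 7 mm — R
Clarithromycin 27 mm: in 26–27 mm ⇒ intermediate
Amikacin 11 mm: ≤ 12 mm — Resistant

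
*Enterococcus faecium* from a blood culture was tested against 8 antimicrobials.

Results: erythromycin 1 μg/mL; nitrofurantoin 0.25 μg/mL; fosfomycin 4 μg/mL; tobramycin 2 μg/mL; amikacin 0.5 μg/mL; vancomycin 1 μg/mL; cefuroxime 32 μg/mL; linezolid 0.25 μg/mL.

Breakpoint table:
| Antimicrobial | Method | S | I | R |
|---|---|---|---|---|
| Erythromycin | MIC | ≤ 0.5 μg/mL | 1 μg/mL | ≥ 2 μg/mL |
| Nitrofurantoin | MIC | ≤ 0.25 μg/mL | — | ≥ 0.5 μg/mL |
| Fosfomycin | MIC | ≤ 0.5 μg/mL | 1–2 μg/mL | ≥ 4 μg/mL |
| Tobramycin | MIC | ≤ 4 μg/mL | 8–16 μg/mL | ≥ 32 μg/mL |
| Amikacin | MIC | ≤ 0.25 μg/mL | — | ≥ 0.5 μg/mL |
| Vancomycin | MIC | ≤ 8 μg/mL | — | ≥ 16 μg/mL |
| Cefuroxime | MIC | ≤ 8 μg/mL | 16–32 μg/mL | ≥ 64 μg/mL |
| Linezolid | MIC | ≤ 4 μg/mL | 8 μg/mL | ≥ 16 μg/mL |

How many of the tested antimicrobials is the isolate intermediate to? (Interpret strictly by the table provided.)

2

Erythromycin 1 μg/mL: = 1 μg/mL → Intermediate
Nitrofurantoin 0.25 μg/mL: ≤ 0.25 μg/mL ⇒ Susceptible
Fosfomycin (4 μg/mL) ≥ 4 μg/mL → R
Tobramycin 2 μg/mL: ≤ 4 μg/mL ⇒ S
Amikacin (0.5 μg/mL) ≥ 0.5 μg/mL — R
Vancomycin 1 μg/mL: ≤ 8 μg/mL → susceptible
Cefuroxime 32 μg/mL: in 16–32 μg/mL — Intermediate
Linezolid (0.25 μg/mL) ≤ 4 μg/mL — Susceptible
Intermediate: 2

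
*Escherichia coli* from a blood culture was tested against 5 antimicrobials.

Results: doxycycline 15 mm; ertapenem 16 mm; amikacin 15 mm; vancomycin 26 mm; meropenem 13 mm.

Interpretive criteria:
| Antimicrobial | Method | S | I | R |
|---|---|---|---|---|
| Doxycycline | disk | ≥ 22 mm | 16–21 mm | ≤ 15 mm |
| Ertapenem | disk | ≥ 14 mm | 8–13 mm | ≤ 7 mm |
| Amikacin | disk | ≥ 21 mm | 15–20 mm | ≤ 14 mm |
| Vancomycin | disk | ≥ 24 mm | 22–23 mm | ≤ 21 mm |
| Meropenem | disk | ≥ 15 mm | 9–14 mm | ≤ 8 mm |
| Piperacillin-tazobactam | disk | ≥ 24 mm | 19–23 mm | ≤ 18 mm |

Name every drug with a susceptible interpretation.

ertapenem, vancomycin

Doxycycline 15 mm: ≤ 15 mm → resistant
Ertapenem 16 mm: ≥ 14 mm → susceptible
Amikacin: 15 mm is in 15–20 mm — I
Vancomycin: 26 mm is ≥ 24 mm — Susceptible
Meropenem (13 mm) in 9–14 mm → Intermediate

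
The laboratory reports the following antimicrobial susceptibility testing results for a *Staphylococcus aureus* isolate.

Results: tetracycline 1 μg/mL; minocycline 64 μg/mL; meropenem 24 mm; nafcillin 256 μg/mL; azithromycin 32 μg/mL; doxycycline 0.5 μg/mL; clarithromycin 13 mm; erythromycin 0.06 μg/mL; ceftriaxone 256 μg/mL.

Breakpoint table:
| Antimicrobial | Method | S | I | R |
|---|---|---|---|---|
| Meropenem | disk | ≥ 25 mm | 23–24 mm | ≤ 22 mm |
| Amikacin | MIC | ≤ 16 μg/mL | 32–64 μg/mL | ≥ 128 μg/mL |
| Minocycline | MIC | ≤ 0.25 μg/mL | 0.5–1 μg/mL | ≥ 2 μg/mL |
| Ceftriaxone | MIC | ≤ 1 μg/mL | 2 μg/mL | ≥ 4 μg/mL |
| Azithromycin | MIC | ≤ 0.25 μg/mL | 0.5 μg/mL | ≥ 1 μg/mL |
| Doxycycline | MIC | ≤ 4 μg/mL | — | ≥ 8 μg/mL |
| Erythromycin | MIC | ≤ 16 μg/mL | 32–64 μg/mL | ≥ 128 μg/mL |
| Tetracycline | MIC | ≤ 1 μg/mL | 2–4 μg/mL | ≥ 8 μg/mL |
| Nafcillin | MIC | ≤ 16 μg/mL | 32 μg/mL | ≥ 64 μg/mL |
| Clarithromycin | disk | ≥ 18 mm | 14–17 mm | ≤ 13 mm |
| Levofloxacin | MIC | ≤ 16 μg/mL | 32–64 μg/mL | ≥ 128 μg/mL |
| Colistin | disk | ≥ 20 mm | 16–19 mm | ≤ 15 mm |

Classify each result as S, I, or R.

Tetracycline 1 μg/mL: ≤ 1 μg/mL → S
Minocycline: 64 μg/mL is ≥ 2 μg/mL — Resistant
Meropenem 24 mm: in 23–24 mm → Intermediate
Nafcillin (256 μg/mL) ≥ 64 μg/mL → Resistant
Azithromycin (32 μg/mL) ≥ 1 μg/mL — resistant
Doxycycline (0.5 μg/mL) ≤ 4 μg/mL — S
Clarithromycin (13 mm) ≤ 13 mm ⇒ R
Erythromycin 0.06 μg/mL: ≤ 16 μg/mL — susceptible
Ceftriaxone 256 μg/mL: ≥ 4 μg/mL — Resistant

S, R, I, R, R, S, R, S, R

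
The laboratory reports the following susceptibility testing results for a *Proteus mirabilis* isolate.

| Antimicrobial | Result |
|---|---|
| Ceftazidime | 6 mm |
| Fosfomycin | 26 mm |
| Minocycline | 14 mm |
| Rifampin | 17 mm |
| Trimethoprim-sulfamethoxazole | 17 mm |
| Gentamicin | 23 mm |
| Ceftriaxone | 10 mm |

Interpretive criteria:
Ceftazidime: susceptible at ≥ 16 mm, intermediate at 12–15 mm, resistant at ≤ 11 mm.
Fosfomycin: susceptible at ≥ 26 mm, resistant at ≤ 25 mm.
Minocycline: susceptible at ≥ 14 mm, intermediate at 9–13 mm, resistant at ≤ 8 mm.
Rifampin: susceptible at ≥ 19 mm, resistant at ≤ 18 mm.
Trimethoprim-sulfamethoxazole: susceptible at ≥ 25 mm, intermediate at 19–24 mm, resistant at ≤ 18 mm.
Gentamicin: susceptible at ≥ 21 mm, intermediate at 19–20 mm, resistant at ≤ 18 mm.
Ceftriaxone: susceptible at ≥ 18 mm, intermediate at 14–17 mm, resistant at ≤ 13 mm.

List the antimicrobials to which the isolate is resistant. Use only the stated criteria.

ceftazidime, rifampin, trimethoprim-sulfamethoxazole, ceftriaxone

Ceftazidime 6 mm: ≤ 11 mm ⇒ Resistant
Fosfomycin: 26 mm is ≥ 26 mm → susceptible
Minocycline (14 mm) ≥ 14 mm — susceptible
Rifampin: 17 mm is ≤ 18 mm ⇒ Resistant
Trimethoprim-sulfamethoxazole 17 mm: ≤ 18 mm → Resistant
Gentamicin: 23 mm is ≥ 21 mm → S
Ceftriaxone: 10 mm is ≤ 13 mm → R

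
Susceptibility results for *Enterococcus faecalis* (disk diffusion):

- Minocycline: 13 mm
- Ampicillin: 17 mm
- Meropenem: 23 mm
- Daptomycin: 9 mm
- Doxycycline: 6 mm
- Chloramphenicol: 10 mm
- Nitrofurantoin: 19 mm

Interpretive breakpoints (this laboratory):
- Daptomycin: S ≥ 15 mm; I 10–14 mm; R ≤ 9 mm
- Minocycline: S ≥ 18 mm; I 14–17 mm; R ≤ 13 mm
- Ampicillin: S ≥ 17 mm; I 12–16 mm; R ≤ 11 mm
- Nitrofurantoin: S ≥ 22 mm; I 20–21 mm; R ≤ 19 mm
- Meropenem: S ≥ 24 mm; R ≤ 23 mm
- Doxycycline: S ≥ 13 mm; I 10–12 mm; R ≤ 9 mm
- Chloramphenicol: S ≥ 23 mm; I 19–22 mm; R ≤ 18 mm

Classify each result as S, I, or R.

Minocycline 13 mm: ≤ 13 mm — resistant
Ampicillin 17 mm: ≥ 17 mm — S
Meropenem (23 mm) ≤ 23 mm ⇒ Resistant
Daptomycin (9 mm) ≤ 9 mm — R
Doxycycline 6 mm: ≤ 9 mm — R
Chloramphenicol (10 mm) ≤ 18 mm → R
Nitrofurantoin (19 mm) ≤ 19 mm — resistant

R, S, R, R, R, R, R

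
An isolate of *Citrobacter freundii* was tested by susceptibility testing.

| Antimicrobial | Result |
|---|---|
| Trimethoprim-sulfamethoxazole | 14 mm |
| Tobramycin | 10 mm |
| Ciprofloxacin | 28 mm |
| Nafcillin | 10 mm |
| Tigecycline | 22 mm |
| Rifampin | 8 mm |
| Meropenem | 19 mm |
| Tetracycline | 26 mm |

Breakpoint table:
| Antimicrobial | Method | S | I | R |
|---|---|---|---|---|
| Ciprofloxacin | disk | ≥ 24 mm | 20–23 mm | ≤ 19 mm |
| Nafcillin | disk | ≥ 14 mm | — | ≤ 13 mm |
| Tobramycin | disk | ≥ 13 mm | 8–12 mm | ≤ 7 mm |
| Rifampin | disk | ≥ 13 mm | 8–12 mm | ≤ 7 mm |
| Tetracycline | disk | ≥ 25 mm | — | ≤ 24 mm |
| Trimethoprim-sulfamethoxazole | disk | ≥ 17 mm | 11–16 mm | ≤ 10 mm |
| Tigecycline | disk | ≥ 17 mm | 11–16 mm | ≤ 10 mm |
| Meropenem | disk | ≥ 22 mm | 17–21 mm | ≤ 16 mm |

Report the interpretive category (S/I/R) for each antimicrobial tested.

Trimethoprim-sulfamethoxazole: 14 mm is in 11–16 mm — I
Tobramycin 10 mm: in 8–12 mm → I
Ciprofloxacin (28 mm) ≥ 24 mm ⇒ Susceptible
Nafcillin (10 mm) ≤ 13 mm — R
Tigecycline 22 mm: ≥ 17 mm → susceptible
Rifampin: 8 mm is in 8–12 mm → I
Meropenem (19 mm) in 17–21 mm → Intermediate
Tetracycline (26 mm) ≥ 25 mm — S

I, I, S, R, S, I, I, S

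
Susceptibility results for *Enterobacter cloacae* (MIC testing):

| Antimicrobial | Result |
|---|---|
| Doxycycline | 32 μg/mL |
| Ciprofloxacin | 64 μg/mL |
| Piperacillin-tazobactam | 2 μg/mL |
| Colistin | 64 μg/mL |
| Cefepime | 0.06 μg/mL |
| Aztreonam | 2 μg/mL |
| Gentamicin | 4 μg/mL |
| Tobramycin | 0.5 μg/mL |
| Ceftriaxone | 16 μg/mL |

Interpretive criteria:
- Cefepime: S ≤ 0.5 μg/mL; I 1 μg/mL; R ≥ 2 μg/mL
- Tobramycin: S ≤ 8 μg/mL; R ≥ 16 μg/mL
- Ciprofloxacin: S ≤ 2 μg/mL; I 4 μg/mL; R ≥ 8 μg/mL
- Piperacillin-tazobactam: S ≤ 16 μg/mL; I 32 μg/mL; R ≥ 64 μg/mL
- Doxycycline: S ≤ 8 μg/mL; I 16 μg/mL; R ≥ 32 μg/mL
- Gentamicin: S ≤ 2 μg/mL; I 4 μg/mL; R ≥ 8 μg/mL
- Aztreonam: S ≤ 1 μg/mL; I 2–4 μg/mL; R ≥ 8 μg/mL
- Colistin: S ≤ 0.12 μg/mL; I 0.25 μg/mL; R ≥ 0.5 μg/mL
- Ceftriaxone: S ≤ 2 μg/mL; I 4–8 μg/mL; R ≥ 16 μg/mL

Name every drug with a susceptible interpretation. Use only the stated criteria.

Doxycycline (32 μg/mL) ≥ 32 μg/mL → R
Ciprofloxacin (64 μg/mL) ≥ 8 μg/mL → R
Piperacillin-tazobactam 2 μg/mL: ≤ 16 μg/mL ⇒ S
Colistin (64 μg/mL) ≥ 0.5 μg/mL → Resistant
Cefepime: 0.06 μg/mL is ≤ 0.5 μg/mL — S
Aztreonam (2 μg/mL) in 2–4 μg/mL ⇒ intermediate
Gentamicin 4 μg/mL: = 4 μg/mL — intermediate
Tobramycin 0.5 μg/mL: ≤ 8 μg/mL → S
Ceftriaxone 16 μg/mL: ≥ 16 μg/mL ⇒ R

piperacillin-tazobactam, cefepime, tobramycin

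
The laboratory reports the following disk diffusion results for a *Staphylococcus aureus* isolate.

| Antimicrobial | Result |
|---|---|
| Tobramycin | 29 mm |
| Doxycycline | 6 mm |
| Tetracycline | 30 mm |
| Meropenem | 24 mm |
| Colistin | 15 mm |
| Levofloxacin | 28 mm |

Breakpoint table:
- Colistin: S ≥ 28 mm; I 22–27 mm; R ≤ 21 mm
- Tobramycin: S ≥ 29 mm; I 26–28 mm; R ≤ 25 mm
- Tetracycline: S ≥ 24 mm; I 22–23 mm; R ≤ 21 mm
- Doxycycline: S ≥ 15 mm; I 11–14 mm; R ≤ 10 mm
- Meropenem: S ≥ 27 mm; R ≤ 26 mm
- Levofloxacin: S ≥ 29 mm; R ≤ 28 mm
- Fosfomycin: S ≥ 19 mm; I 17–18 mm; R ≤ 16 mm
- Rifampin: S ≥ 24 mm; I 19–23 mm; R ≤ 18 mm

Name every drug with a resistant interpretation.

doxycycline, meropenem, colistin, levofloxacin

Tobramycin 29 mm: ≥ 29 mm ⇒ S
Doxycycline: 6 mm is ≤ 10 mm → R
Tetracycline (30 mm) ≥ 24 mm ⇒ S
Meropenem: 24 mm is ≤ 26 mm ⇒ R
Colistin 15 mm: ≤ 21 mm — resistant
Levofloxacin 28 mm: ≤ 28 mm — Resistant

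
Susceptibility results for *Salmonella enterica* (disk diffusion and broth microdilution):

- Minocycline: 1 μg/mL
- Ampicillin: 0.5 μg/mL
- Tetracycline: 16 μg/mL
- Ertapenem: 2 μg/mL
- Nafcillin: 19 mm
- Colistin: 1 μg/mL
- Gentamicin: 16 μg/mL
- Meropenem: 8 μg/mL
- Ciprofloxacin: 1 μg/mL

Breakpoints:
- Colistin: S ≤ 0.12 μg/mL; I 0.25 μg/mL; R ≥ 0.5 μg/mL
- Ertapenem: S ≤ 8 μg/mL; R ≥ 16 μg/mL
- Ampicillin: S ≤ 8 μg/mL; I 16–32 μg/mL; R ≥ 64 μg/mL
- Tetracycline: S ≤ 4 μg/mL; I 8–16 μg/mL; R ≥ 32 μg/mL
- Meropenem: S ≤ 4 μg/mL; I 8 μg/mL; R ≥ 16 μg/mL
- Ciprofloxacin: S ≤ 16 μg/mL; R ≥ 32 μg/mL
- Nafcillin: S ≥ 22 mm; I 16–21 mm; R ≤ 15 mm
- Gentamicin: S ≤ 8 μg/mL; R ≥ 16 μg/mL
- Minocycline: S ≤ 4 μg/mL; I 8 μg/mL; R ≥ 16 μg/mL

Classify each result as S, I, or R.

Minocycline: 1 μg/mL is ≤ 4 μg/mL → susceptible
Ampicillin (0.5 μg/mL) ≤ 8 μg/mL → Susceptible
Tetracycline (16 μg/mL) in 8–16 μg/mL ⇒ I
Ertapenem: 2 μg/mL is ≤ 8 μg/mL → susceptible
Nafcillin 19 mm: in 16–21 mm → Intermediate
Colistin: 1 μg/mL is ≥ 0.5 μg/mL → Resistant
Gentamicin: 16 μg/mL is ≥ 16 μg/mL — R
Meropenem 8 μg/mL: = 8 μg/mL ⇒ Intermediate
Ciprofloxacin 1 μg/mL: ≤ 16 μg/mL ⇒ S

S, S, I, S, I, R, R, I, S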